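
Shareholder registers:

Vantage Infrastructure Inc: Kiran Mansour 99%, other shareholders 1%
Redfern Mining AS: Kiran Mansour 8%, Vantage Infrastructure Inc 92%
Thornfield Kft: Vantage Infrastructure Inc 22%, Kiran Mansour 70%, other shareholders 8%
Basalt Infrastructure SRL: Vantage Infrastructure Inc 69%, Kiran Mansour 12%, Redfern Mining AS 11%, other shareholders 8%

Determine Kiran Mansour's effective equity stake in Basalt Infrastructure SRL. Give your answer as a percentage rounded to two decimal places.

91.21%

Kiran reaches Basalt along 4 paths.
Via Vantage: 99% × 69% = 68.31%.
Direct stake: 12% = 12%.
Via Redfern: 8% × 11% = 0.88%.
Via Vantage → Redfern: 99% × 92% × 11% = 10.0188%.
Total: 68.31% + 12% + 0.88% + 10.0188% = 91.2088%.
Rounded: 91.21%.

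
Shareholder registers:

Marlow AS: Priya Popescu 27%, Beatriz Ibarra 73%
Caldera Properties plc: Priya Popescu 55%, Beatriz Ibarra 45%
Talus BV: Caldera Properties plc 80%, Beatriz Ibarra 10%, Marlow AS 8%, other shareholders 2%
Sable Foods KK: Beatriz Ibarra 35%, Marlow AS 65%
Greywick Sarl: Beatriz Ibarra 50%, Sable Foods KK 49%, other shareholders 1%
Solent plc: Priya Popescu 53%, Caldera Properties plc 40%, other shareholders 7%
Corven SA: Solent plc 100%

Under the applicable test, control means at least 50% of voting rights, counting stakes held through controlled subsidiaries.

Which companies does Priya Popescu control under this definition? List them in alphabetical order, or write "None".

Priya holds 55% of Caldera, so Priya controls Caldera.
Caldera holds 80% of Talus, so Priya controls Talus.
Priya and Caldera together hold 53% + 40% = 93% of Solent, so Priya controls Solent.
Solent holds 100% of Corven, so Priya controls Corven.
No other company's threshold is met.

Caldera Properties plc, Corven SA, Solent plc, Talus BV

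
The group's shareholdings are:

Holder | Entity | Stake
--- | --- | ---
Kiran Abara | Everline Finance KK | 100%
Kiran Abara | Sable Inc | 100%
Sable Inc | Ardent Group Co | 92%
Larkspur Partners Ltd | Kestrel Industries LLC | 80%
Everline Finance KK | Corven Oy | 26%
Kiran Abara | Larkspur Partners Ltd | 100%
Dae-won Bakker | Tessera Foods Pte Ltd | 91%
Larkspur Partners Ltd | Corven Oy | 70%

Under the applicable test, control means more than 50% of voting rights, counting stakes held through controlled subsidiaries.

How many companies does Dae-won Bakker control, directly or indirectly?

1

Dae-won holds 91% of Tessera, so Dae-won controls Tessera.
No other company's threshold is met.
Dae-won controls 1 company.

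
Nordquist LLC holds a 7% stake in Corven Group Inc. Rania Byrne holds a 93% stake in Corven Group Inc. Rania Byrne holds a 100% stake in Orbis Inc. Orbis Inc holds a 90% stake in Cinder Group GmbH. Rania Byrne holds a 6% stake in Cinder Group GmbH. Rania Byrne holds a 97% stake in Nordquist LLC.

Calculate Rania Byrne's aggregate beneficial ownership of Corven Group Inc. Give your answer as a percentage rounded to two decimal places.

99.79%

Rania reaches Corven along 2 paths.
Via Nordquist: 97% × 7% = 6.79%.
Direct stake: 93% = 93%.
Total: 6.79% + 93% = 99.79%.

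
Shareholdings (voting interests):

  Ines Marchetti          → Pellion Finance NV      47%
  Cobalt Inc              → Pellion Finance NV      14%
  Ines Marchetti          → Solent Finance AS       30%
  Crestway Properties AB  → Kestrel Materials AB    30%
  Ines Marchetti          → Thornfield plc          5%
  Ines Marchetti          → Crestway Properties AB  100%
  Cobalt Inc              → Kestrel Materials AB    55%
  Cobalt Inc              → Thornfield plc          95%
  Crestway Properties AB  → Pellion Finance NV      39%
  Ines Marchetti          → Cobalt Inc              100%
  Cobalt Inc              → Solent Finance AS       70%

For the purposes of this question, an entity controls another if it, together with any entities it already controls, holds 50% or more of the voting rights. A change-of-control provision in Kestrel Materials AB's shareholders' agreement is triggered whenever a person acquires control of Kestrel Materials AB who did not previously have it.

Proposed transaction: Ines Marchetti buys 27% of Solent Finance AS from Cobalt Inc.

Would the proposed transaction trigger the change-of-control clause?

No

The purchase adds only to Ines's holdings (Cobalt's stake shrinks), so Ines is the only person who could newly come to control Kestrel.
Ines holds 100% of Crestway, so Ines controls Crestway.
Ines holds 100% of Cobalt, so Ines controls Cobalt.
Cobalt and Crestway together hold 55% + 30% = 85% of Kestrel, so Ines controls Kestrel.
So Ines already controls Kestrel before the transaction.
After the purchase, Ines's direct stake in Solent rises to 30% + 27% = 57%, and Cobalt's stake falls to 43%.
Ines controlled Kestrel already, so this is not a new person acquiring control; every other person's position is unchanged or reduced.
No new person acquires control, so the clause is not triggered.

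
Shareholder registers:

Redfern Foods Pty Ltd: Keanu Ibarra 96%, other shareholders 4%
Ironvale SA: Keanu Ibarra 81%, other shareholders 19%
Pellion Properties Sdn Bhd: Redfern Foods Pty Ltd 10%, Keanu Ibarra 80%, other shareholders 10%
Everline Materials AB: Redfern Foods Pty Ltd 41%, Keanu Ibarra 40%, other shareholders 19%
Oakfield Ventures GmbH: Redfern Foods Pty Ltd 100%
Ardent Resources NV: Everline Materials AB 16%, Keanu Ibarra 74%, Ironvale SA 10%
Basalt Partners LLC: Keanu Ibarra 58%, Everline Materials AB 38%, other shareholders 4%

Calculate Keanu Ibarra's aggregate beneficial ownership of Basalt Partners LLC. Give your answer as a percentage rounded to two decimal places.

Keanu reaches Basalt along 3 paths.
Direct stake: 58% = 58%.
Via Redfern → Everline: 96% × 41% × 38% = 14.9568%.
Via Everline: 40% × 38% = 15.2%.
Total: 58% + 14.9568% + 15.2% = 88.1568%.
Rounded: 88.16%.

88.16%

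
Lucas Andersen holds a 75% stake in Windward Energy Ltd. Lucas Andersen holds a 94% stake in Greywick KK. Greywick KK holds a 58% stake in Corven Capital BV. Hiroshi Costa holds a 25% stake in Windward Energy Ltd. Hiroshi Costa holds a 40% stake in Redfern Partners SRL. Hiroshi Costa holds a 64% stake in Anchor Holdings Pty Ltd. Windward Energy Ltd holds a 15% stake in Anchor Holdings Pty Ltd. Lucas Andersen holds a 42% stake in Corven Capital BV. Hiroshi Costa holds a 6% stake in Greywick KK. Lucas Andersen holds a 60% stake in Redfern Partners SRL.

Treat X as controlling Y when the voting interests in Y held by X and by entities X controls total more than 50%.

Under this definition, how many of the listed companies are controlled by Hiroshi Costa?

Hiroshi holds 64% of Anchor, so Hiroshi controls Anchor.
No other company's threshold is met.
Hiroshi controls 1 company.

1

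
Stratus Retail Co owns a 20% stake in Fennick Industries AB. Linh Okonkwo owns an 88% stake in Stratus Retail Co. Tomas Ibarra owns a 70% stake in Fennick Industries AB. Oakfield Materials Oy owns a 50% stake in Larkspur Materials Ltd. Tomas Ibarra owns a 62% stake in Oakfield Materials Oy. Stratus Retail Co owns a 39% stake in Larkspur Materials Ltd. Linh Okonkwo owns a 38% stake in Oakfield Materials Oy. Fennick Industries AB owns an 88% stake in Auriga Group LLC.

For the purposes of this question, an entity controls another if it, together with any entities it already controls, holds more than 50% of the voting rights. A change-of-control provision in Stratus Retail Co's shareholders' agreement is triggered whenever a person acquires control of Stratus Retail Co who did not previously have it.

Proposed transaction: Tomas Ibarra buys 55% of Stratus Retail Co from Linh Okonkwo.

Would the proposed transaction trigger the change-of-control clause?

Yes

The purchase adds only to Tomas's holdings (Linh's stake shrinks), so Tomas is the only person who could newly come to control Stratus.
Tomas holds 62% of Oakfield, so Tomas controls Oakfield.
Tomas holds 70% of Fennick, so Tomas controls Fennick.
Fennick holds 88% of Auriga, so Tomas controls Auriga.
Neither Tomas nor any entity Tomas controls holds any voting interest in Stratus.
So before the transaction, Tomas does not control Stratus.
After the purchase, Tomas holds 55% of Stratus directly, and Linh's stake falls to 33%.
Tomas holds 55% of Stratus, so Tomas controls Stratus.
Tomas did not control Stratus before and does after, so the clause is triggered.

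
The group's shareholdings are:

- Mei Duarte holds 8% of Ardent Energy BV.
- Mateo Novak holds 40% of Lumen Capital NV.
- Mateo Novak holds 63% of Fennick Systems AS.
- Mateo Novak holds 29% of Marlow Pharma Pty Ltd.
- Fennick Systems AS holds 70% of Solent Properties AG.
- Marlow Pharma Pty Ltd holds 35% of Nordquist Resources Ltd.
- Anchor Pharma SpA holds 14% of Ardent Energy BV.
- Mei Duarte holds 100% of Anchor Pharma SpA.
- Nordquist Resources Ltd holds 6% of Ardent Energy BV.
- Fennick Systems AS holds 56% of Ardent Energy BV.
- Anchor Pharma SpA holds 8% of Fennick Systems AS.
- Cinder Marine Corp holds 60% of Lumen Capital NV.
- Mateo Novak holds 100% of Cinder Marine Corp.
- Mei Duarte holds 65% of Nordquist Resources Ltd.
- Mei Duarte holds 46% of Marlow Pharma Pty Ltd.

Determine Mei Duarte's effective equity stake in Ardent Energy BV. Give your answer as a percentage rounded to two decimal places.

Mei reaches Ardent along 5 paths.
Via Anchor → Fennick: 100% × 8% × 56% = 4.48%.
Direct stake: 8% = 8%.
Via Nordquist: 65% × 6% = 3.9%.
Via Marlow → Nordquist: 46% × 35% × 6% = 0.966%.
Via Anchor: 100% × 14% = 14%.
Total: 4.48% + 8% + 3.9% + 0.966% + 14% = 31.346%.
Rounded: 31.35%.

31.35%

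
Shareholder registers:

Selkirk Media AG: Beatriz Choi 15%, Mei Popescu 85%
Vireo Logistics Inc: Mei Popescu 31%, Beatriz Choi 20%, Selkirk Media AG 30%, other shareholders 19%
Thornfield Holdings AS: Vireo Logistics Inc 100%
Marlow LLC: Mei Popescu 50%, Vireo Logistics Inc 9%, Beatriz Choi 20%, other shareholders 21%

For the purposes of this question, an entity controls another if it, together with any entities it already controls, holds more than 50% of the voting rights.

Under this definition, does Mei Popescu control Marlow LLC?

Yes

Mei holds 85% of Selkirk, so Mei controls Selkirk.
Mei and Selkirk together hold 31% + 30% = 61% of Vireo, so Mei controls Vireo.
Mei and Vireo together hold 50% + 9% = 59% of Marlow, so Mei controls Marlow.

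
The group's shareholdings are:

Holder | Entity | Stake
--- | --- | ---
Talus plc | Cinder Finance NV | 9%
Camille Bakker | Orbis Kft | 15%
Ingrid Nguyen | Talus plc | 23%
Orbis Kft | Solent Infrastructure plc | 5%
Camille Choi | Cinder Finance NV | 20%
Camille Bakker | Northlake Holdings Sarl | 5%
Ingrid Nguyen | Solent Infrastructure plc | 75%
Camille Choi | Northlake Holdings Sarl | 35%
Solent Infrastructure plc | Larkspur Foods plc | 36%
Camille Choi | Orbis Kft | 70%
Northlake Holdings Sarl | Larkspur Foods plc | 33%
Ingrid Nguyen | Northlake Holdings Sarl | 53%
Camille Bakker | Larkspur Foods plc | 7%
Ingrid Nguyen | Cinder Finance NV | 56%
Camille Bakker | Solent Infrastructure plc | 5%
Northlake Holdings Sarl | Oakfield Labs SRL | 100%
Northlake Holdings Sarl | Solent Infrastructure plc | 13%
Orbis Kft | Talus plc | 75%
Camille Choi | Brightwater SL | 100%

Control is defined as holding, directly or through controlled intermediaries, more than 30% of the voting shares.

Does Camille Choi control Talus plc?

Camille Choi holds 70% of Orbis, so Camille Choi controls Orbis.
Orbis holds 75% of Talus, so Camille Choi controls Talus.

Yes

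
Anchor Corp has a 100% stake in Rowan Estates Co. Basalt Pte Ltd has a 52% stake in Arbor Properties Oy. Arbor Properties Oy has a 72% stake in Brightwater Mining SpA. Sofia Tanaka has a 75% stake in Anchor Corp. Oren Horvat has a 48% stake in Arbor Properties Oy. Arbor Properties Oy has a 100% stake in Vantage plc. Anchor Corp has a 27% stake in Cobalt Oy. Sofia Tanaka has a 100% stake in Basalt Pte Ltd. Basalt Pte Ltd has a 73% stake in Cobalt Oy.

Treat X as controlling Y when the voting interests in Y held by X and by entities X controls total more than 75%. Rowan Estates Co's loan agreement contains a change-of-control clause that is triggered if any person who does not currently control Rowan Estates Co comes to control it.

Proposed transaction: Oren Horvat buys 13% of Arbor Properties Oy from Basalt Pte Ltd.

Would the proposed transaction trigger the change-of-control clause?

The purchase adds only to Oren's holdings (Basalt's stake shrinks), so Oren is the only person who could newly come to control Rowan.
Oren's largest direct stake is 48% in Arbor, which does not meet the threshold, so Oren controls no company.
Neither Oren nor any entity Oren controls holds any voting interest in Rowan.
So before the transaction, Oren does not control Rowan.
After the purchase, Oren's direct stake in Arbor rises to 48% + 13% = 61%, and Basalt's stake falls to 39%.
Oren's side now holds 61% of Arbor, not > 75%, so Oren still does not control Arbor.
After the transaction, neither Oren nor any entity Oren controls holds a voting interest in Rowan, so Oren still does not control it.
No new person acquires control, so the clause is not triggered.

No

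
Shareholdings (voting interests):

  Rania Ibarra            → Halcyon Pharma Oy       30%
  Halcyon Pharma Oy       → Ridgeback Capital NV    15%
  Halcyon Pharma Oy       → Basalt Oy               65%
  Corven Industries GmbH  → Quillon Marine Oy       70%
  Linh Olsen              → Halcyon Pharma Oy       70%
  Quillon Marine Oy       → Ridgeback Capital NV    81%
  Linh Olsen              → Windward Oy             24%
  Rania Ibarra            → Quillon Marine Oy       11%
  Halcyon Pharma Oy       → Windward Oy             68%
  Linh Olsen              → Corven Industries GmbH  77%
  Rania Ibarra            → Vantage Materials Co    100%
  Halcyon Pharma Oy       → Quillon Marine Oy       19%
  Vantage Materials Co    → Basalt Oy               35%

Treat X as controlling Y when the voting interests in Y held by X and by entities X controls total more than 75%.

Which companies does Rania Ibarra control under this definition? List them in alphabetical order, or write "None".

Rania holds 100% of Vantage, so Rania controls Vantage.
No other company's threshold is met.

Vantage Materials Co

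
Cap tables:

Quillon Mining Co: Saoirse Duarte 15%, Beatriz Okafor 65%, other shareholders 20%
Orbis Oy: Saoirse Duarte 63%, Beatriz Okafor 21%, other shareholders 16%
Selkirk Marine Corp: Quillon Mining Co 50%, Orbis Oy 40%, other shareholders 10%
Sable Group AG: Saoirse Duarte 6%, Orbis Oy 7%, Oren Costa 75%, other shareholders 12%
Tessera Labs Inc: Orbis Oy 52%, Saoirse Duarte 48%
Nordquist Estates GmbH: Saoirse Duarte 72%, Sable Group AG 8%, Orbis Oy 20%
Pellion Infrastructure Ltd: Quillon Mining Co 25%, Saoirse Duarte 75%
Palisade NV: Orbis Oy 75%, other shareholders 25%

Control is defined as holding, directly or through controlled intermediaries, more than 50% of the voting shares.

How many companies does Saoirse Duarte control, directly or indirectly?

Saoirse holds 63% of Orbis, so Saoirse controls Orbis.
Orbis and Saoirse together hold 52% + 48% = 100% of Tessera, so Saoirse controls Tessera.
Saoirse and Orbis together hold 72% + 20% = 92% of Nordquist, so Saoirse controls Nordquist.
Saoirse holds 75% of Pellion, so Saoirse controls Pellion.
Orbis holds 75% of Palisade, so Saoirse controls Palisade.
No other company's threshold is met.
Saoirse controls 5 companies.

5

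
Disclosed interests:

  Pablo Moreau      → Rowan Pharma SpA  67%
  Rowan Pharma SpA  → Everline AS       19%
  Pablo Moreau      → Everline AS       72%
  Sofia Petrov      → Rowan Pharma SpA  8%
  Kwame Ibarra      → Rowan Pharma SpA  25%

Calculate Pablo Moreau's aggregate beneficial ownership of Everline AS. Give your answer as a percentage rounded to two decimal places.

84.73%

Pablo reaches Everline along 2 paths.
Direct stake: 72% = 72%.
Via Rowan: 67% × 19% = 12.73%.
Total: 72% + 12.73% = 84.73%.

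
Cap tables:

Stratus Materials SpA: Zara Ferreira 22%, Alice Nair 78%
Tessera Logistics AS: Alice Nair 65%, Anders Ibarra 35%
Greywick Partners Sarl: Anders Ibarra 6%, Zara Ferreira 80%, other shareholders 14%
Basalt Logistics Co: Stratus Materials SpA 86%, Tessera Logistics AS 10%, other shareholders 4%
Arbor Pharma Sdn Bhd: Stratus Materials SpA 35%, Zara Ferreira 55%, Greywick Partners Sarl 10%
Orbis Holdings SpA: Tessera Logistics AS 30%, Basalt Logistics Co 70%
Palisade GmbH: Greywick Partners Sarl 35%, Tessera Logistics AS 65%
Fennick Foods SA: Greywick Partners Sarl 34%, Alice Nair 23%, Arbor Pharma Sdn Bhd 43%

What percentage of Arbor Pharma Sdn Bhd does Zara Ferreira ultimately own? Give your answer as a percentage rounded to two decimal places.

Zara reaches Arbor along 3 paths.
Via Stratus: 22% × 35% = 7.7%.
Direct stake: 55% = 55%.
Via Greywick: 80% × 10% = 8%.
Total: 7.7% + 55% + 8% = 70.7%.
Rounded: 70.70%.

70.70%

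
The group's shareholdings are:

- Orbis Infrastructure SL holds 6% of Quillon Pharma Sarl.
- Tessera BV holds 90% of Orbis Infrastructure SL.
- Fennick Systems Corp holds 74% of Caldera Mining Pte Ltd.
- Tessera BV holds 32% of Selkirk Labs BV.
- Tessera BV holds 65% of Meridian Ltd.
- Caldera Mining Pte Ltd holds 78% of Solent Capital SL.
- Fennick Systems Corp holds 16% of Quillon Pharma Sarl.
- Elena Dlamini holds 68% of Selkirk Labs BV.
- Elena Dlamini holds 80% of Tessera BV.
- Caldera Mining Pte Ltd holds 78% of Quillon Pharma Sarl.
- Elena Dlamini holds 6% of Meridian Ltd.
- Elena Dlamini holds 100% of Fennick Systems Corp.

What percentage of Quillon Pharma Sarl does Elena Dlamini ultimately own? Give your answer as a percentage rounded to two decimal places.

78.04%

Elena reaches Quillon along 3 paths.
Via Fennick: 100% × 16% = 16%.
Via Tessera → Orbis: 80% × 90% × 6% = 4.32%.
Via Fennick → Caldera: 100% × 74% × 78% = 57.72%.
Total: 16% + 4.32% + 57.72% = 78.04%.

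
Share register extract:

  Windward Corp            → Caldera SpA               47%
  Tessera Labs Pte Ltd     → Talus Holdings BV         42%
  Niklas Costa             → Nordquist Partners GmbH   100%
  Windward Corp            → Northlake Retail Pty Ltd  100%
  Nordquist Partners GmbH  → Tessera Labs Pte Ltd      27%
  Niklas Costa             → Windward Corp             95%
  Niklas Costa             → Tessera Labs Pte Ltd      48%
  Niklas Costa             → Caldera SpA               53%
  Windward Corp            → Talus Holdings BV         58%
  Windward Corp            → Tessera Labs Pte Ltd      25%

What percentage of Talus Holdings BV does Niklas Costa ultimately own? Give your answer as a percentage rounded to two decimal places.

96.58%

Niklas reaches Talus along 4 paths.
Via Nordquist → Tessera: 100% × 27% × 42% = 11.34%.
Via Tessera: 48% × 42% = 20.16%.
Via Windward → Tessera: 95% × 25% × 42% = 9.975%.
Via Windward: 95% × 58% = 55.1%.
Total: 11.34% + 20.16% + 9.975% + 55.1% = 96.575%.
Rounded: 96.58%.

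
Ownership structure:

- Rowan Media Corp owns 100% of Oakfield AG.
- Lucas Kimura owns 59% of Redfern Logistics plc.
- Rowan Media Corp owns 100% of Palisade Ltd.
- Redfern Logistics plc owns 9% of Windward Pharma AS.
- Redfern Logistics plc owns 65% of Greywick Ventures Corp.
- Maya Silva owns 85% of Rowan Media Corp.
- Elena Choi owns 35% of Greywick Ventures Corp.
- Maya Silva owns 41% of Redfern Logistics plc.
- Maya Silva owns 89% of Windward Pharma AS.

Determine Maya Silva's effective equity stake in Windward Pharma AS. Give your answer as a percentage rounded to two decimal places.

Maya reaches Windward along 2 paths.
Direct stake: 89% = 89%.
Via Redfern: 41% × 9% = 3.69%.
Total: 89% + 3.69% = 92.69%.

92.69%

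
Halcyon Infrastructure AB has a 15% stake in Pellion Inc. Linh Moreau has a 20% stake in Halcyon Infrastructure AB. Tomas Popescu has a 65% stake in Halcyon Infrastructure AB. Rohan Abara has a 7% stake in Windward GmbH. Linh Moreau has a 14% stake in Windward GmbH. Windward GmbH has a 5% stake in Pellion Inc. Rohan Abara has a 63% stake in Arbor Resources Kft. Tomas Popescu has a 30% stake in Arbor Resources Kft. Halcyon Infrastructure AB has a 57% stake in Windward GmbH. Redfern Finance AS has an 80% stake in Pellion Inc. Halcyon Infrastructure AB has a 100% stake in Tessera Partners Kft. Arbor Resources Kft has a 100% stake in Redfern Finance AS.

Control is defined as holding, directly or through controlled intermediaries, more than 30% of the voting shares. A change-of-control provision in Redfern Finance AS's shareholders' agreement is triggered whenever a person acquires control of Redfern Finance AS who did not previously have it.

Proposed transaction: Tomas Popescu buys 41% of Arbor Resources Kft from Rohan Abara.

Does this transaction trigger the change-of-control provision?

Yes

The purchase adds only to Tomas's holdings (Rohan's stake shrinks), so Tomas is the only person who could newly come to control Redfern.
Tomas holds 65% of Halcyon, so Tomas controls Halcyon.
Halcyon holds 100% of Tessera, so Tomas controls Tessera.
Halcyon holds 57% of Windward, so Tomas controls Windward.
Neither Tomas nor any entity Tomas controls holds any voting interest in Redfern.
So before the transaction, Tomas does not control Redfern.
After the purchase, Tomas's direct stake in Arbor rises to 30% + 41% = 71%, and Rohan's stake falls to 22%.
Tomas holds 71% of Arbor, so Tomas controls Arbor.
Arbor holds 100% of Redfern, so Tomas controls Redfern.
Tomas did not control Redfern before and does after, so the clause is triggered.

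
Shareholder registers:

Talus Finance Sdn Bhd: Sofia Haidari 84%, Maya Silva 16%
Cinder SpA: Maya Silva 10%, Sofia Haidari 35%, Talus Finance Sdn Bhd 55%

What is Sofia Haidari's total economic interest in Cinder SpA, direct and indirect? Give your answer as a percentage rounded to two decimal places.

81.20%

Sofia reaches Cinder along 2 paths.
Direct stake: 35% = 35%.
Via Talus: 84% × 55% = 46.2%.
Total: 35% + 46.2% = 81.2%.
Rounded: 81.20%.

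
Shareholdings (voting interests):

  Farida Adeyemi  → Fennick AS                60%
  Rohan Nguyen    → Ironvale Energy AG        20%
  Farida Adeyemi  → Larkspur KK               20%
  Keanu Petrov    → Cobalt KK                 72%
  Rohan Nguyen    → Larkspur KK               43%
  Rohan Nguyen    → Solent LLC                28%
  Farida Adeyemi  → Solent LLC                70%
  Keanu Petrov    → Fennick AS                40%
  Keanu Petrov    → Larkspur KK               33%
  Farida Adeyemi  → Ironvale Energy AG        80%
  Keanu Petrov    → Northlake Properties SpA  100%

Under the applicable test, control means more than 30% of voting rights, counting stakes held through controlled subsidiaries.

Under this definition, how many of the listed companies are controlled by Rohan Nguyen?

Rohan holds 43% of Larkspur, so Rohan controls Larkspur.
No other company's threshold is met.
Rohan controls 1 company.

1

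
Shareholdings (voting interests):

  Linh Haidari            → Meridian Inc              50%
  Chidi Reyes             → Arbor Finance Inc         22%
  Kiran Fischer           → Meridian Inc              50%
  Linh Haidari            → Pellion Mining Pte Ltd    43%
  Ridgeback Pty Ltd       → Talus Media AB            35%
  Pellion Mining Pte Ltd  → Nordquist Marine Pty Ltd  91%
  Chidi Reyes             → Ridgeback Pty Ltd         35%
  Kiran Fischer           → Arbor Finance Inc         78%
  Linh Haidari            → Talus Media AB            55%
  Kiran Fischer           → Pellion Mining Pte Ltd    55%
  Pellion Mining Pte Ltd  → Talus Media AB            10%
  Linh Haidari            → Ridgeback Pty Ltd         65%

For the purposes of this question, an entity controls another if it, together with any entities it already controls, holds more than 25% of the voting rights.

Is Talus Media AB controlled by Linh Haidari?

Linh holds 65% of Ridgeback, so Linh controls Ridgeback.
Linh holds 43% of Pellion, so Linh controls Pellion.
Pellion and Ridgeback and Linh together hold 10% + 35% + 55% = 100% of Talus, so Linh controls Talus.

Yes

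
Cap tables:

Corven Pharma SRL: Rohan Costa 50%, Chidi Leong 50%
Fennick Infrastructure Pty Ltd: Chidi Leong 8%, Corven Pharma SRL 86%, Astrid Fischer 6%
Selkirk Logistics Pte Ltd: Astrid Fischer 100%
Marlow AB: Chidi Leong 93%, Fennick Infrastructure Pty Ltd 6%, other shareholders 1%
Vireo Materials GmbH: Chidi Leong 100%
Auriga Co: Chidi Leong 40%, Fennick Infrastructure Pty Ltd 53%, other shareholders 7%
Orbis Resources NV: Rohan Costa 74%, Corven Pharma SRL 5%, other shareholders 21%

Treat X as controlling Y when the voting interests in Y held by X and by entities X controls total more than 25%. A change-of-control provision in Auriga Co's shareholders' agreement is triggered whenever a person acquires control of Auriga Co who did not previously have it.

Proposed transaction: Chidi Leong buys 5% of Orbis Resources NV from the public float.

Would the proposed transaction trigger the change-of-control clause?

The purchase changes only Chidi's holdings, so Chidi is the only person who could newly come to control Auriga.
Chidi holds 50% of Corven, so Chidi controls Corven.
Chidi and Corven together hold 8% + 86% = 94% of Fennick, so Chidi controls Fennick.
Chidi and Fennick together hold 40% + 53% = 93% of Auriga, so Chidi controls Auriga.
So Chidi already controls Auriga before the transaction.
After the purchase, Chidi holds 5% of Orbis directly.
Chidi controlled Auriga already, so this is not a new person acquiring control; every other person's position is unchanged or reduced.
No new person acquires control, so the clause is not triggered.

No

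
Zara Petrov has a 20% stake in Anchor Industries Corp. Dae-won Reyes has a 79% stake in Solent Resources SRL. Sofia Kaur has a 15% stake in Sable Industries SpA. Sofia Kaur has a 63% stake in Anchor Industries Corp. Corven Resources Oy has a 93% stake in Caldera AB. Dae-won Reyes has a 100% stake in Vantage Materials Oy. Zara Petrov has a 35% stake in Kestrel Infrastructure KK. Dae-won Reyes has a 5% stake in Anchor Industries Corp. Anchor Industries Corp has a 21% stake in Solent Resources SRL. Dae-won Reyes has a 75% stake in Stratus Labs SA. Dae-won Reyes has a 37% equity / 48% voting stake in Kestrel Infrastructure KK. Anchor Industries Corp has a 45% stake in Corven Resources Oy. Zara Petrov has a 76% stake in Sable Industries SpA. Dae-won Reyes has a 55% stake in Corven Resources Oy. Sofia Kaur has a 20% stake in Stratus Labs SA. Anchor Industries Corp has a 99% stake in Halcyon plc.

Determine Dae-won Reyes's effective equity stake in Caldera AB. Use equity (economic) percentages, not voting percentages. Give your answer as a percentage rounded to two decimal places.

Dae-won reaches Caldera along 2 paths.
Via Corven: 55% × 93% = 51.15%.
Via Anchor → Corven: 5% × 45% × 93% = 2.0925%.
Total: 51.15% + 2.0925% = 53.2425%.
Rounded: 53.24%.

53.24%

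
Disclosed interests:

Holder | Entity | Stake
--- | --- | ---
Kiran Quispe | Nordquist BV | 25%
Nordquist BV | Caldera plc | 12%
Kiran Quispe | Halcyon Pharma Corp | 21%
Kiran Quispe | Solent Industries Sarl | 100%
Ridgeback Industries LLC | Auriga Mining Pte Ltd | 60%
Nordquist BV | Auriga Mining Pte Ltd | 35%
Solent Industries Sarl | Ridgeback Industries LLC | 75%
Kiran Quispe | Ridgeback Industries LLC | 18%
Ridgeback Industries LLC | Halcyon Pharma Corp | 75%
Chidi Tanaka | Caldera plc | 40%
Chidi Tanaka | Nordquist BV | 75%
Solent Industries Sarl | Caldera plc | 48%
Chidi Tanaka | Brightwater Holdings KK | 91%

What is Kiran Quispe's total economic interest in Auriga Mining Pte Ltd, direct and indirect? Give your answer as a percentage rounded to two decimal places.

Kiran reaches Auriga along 3 paths.
Via Ridgeback: 18% × 60% = 10.8%.
Via Solent → Ridgeback: 100% × 75% × 60% = 45%.
Via Nordquist: 25% × 35% = 8.75%.
Total: 10.8% + 45% + 8.75% = 64.55%.

64.55%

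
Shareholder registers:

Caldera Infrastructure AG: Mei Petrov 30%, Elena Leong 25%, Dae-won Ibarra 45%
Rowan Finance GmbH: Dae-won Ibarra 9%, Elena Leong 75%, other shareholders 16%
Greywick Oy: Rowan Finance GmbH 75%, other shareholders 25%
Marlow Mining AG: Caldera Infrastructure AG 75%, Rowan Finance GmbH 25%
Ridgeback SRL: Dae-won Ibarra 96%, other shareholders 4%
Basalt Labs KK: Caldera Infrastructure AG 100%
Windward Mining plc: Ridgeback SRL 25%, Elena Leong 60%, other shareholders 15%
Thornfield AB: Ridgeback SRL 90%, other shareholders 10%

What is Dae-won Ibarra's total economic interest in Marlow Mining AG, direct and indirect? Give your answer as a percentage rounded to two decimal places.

36.00%

Dae-won reaches Marlow along 2 paths.
Via Caldera: 45% × 75% = 33.75%.
Via Rowan: 9% × 25% = 2.25%.
Total: 33.75% + 2.25% = 36%.
Rounded: 36.00%.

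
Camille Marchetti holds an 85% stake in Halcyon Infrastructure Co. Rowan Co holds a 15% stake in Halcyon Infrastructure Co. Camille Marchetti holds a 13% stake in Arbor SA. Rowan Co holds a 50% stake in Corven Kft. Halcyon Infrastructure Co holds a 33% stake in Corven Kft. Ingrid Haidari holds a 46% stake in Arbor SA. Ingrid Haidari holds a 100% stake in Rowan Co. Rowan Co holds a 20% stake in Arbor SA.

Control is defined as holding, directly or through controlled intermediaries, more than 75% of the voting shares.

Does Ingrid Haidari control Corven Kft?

Ingrid holds 100% of Rowan, so Ingrid controls Rowan.
In Corven, Ingrid's side holds only 50%, not > 75%.
So Ingrid does not control Corven.

No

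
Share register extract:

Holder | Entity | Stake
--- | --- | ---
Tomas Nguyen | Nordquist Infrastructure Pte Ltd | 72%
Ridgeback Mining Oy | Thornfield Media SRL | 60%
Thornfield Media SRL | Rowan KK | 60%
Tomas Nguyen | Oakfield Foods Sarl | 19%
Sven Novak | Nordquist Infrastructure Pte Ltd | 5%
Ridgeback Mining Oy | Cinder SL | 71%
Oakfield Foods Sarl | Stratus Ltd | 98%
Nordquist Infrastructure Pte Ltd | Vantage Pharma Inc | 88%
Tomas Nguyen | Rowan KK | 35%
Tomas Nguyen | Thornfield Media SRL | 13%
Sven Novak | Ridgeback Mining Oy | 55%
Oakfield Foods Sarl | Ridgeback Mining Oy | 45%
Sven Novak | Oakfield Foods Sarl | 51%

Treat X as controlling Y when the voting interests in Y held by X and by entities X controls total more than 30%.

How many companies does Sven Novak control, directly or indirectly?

Sven holds 51% of Oakfield, so Sven controls Oakfield.
Oakfield and Sven together hold 45% + 55% = 100% of Ridgeback, so Sven controls Ridgeback.
Ridgeback holds 60% of Thornfield, so Sven controls Thornfield.
Ridgeback holds 71% of Cinder, so Sven controls Cinder.
Thornfield holds 60% of Rowan, so Sven controls Rowan.
Oakfield holds 98% of Stratus, so Sven controls Stratus.
No other company's threshold is met.
Sven controls 6 companies.

6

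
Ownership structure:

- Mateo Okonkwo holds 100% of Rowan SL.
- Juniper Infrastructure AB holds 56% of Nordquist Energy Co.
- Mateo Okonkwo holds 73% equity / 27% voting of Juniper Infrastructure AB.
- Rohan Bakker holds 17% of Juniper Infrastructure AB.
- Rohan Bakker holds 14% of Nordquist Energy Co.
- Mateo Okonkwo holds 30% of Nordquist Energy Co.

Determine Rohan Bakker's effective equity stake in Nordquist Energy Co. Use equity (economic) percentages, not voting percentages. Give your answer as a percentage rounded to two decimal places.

Rohan reaches Nordquist along 2 paths.
Via Juniper: 17% × 56% = 9.52%.
Direct stake: 14% = 14%.
Total: 9.52% + 14% = 23.52%.

23.52%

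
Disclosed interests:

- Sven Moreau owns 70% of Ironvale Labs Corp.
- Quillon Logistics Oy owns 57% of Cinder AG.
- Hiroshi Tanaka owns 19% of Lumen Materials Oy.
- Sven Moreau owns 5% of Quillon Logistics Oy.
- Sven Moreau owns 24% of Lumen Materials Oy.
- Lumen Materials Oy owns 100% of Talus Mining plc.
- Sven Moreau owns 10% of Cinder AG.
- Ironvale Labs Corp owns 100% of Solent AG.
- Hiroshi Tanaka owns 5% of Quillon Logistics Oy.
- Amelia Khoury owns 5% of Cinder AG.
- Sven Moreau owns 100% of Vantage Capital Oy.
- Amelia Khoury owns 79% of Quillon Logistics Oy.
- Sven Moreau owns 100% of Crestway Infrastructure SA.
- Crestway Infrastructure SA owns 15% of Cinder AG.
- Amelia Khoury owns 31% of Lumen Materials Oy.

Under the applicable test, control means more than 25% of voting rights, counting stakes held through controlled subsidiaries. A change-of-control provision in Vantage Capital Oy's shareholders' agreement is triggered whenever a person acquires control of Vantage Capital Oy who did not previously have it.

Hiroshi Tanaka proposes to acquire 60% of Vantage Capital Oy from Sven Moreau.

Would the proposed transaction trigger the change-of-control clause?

Yes

The purchase adds only to Hiroshi's holdings (Sven's stake shrinks), so Hiroshi is the only person who could newly come to control Vantage.
Hiroshi's largest direct stake is 19% in Lumen, which does not meet the threshold, so Hiroshi controls no company.
Neither Hiroshi nor any entity Hiroshi controls holds any voting interest in Vantage.
So before the transaction, Hiroshi does not control Vantage.
After the purchase, Hiroshi holds 60% of Vantage directly, and Sven's stake falls to 40%.
Hiroshi holds 60% of Vantage, so Hiroshi controls Vantage.
Hiroshi did not control Vantage before and does after, so the clause is triggered.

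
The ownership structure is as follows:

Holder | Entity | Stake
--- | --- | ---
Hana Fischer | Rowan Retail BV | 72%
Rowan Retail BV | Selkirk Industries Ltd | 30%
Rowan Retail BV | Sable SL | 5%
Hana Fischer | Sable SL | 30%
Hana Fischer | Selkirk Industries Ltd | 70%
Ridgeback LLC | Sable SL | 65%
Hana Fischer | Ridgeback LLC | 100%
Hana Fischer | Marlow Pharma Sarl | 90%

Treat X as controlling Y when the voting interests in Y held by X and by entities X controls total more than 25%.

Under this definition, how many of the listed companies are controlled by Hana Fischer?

Hana holds 100% of Ridgeback, so Hana controls Ridgeback.
Hana holds 72% of Rowan, so Hana controls Rowan.
Rowan and Hana together hold 30% + 70% = 100% of Selkirk, so Hana controls Selkirk.
Hana holds 90% of Marlow, so Hana controls Marlow.
Hana and Rowan and Ridgeback together hold 30% + 5% + 65% = 100% of Sable, so Hana controls Sable.
Hana controls 5 companies.

5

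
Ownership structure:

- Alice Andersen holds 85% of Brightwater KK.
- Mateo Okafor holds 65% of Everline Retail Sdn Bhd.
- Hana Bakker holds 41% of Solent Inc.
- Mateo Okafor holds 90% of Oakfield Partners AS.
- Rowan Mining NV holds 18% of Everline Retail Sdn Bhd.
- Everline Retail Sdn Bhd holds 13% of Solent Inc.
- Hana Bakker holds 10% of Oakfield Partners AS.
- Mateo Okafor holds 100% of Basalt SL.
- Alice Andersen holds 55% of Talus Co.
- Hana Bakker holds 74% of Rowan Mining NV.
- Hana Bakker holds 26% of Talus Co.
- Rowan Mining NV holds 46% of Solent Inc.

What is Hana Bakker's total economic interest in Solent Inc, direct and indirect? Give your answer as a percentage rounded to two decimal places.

76.77%

Hana reaches Solent along 3 paths.
Direct stake: 41% = 41%.
Via Rowan: 74% × 46% = 34.04%.
Via Rowan → Everline: 74% × 18% × 13% = 1.7316%.
Total: 41% + 34.04% + 1.7316% = 76.7716%.
Rounded: 76.77%.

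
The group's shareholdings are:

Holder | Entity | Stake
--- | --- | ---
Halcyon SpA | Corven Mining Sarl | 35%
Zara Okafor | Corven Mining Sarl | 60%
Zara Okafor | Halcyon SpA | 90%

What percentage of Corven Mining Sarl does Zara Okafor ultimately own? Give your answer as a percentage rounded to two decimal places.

91.50%

Zara reaches Corven along 2 paths.
Via Halcyon: 90% × 35% = 31.5%.
Direct stake: 60% = 60%.
Total: 31.5% + 60% = 91.5%.
Rounded: 91.50%.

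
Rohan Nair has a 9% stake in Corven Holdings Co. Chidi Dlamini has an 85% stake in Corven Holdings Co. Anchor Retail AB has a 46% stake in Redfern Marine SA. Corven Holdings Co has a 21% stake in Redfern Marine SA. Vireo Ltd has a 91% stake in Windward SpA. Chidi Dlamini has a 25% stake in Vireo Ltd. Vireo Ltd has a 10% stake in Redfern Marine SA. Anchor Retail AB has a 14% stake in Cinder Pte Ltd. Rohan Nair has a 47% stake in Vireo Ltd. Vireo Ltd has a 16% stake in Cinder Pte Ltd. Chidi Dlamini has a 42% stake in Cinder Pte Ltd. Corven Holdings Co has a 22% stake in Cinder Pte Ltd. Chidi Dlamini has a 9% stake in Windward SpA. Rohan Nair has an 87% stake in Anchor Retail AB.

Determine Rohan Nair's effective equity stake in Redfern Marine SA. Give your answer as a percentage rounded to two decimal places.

Rohan reaches Redfern along 3 paths.
Via Vireo: 47% × 10% = 4.7%.
Via Corven: 9% × 21% = 1.89%.
Via Anchor: 87% × 46% = 40.02%.
Total: 4.7% + 1.89% + 40.02% = 46.61%.

46.61%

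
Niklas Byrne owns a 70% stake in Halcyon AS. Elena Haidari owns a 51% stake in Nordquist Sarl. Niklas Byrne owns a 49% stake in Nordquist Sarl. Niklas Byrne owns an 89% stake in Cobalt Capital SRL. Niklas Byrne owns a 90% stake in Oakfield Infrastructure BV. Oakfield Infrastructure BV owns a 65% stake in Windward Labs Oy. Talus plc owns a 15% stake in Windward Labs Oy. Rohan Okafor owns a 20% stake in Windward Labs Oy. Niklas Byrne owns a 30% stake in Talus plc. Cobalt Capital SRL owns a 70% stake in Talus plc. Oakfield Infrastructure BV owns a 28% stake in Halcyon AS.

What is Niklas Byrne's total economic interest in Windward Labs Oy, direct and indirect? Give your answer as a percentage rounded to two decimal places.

72.35%

Niklas reaches Windward along 3 paths.
Via Oakfield: 90% × 65% = 58.5%.
Via Talus: 30% × 15% = 4.5%.
Via Cobalt → Talus: 89% × 70% × 15% = 9.345%.
Total: 58.5% + 4.5% + 9.345% = 72.345%.
Rounded: 72.35%.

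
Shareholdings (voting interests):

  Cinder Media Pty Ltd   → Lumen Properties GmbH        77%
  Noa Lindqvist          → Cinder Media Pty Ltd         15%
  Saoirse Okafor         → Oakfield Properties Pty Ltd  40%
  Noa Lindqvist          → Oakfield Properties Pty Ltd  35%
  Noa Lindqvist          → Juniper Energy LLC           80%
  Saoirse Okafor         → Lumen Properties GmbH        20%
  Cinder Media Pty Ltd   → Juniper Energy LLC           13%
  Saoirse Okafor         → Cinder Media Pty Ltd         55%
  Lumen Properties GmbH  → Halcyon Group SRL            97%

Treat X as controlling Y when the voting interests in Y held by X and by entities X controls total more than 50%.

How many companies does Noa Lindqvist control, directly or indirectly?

1

Noa holds 80% of Juniper, so Noa controls Juniper.
No other company's threshold is met.
Noa controls 1 company.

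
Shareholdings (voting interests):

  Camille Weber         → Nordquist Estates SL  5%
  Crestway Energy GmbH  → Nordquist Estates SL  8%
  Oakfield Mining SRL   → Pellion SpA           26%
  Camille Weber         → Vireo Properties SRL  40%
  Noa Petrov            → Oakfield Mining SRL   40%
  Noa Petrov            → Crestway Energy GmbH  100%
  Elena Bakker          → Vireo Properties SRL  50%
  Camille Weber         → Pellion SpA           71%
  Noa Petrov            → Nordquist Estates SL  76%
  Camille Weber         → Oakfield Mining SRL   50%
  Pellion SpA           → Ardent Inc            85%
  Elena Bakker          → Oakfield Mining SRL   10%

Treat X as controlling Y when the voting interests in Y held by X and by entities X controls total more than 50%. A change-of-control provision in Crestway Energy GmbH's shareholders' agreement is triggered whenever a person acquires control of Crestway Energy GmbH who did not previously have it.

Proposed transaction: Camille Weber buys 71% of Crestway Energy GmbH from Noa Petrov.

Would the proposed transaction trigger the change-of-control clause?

Yes

The purchase adds only to Camille's holdings (Noa's stake shrinks), so Camille is the only person who could newly come to control Crestway.
Camille holds 71% of Pellion, so Camille controls Pellion.
Pellion holds 85% of Ardent, so Camille controls Ardent.
Neither Camille nor any entity Camille controls holds any voting interest in Crestway.
So before the transaction, Camille does not control Crestway.
After the purchase, Camille holds 71% of Crestway directly, and Noa's stake falls to 29%.
Camille holds 71% of Crestway, so Camille controls Crestway.
Camille did not control Crestway before and does after, so the clause is triggered.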